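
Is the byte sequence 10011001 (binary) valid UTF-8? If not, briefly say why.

Byte 0x99 = 10011001 has the form 10xxxxxx — a continuation byte — but there is no preceding leading byte.

invalid (continuation byte with no leading byte)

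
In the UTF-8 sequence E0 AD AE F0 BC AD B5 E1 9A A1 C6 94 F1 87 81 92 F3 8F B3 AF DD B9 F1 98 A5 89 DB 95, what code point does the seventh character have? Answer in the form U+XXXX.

U+0779

Offset 0: leading byte 0xE0 = 11100000 → 3-byte char #1 = E0 AD AE.
Offset 3: leading byte 0xF0 = 11110000 → 4-byte char #2 = F0 BC AD B5.
Offset 7: leading byte 0xE1 = 11100001 → 3-byte char #3 = E1 9A A1.
Offset 10: leading byte 0xC6 = 11000110 → 2-byte char #4 = C6 94.
Offset 12: leading byte 0xF1 = 11110001 → 4-byte char #5 = F1 87 81 92.
Offset 16: leading byte 0xF3 = 11110011 → 4-byte char #6 = F3 8F B3 AF.
Offset 20: leading byte 0xDD = 11011101 → 2-byte char #7 = DD B9.
Leading byte 0xDD = 11011101 matches 110xxxxx → 2-byte sequence.
Byte 1: 0xDD = 11011101, payload 11101 (5 bits).
Byte 2: 0xB9 = 10111001 (10xxxxxx ✓), payload 111001.
Concatenate: 11101111001 = 0x779 (11 bits → U+0779).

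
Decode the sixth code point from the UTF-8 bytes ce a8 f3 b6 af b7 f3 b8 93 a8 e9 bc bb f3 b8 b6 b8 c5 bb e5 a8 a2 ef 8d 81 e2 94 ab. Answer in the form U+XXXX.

U+017B

Offset 0: leading byte 0xCE = 11001110 → 2-byte char #1 = CE A8.
Offset 2: leading byte 0xF3 = 11110011 → 4-byte char #2 = F3 B6 AF B7.
Offset 6: leading byte 0xF3 = 11110011 → 4-byte char #3 = F3 B8 93 A8.
Offset 10: leading byte 0xE9 = 11101001 → 3-byte char #4 = E9 BC BB.
Offset 13: leading byte 0xF3 = 11110011 → 4-byte char #5 = F3 B8 B6 B8.
Offset 17: leading byte 0xC5 = 11000101 → 2-byte char #6 = C5 BB.
Leading byte 0xC5 = 11000101 matches 110xxxxx → 2-byte sequence.
Byte 1: 0xC5 = 11000101, payload 00101 (5 bits).
Byte 2: 0xBB = 10111011 (10xxxxxx ✓), payload 111011.
Concatenate: 00101111011 = 0x17B (11 bits → U+017B).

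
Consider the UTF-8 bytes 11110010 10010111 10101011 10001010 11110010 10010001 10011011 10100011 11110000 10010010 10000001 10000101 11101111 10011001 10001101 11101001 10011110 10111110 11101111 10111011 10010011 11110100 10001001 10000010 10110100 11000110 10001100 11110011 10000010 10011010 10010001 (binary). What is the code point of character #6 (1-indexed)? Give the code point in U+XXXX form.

U+FED3

Offset 0: leading byte 0xF2 = 11110010 → 4-byte char #1 = F2 97 AB 8A.
Offset 4: leading byte 0xF2 = 11110010 → 4-byte char #2 = F2 91 9B A3.
Offset 8: leading byte 0xF0 = 11110000 → 4-byte char #3 = F0 92 81 85.
Offset 12: leading byte 0xEF = 11101111 → 3-byte char #4 = EF 99 8D.
Offset 15: leading byte 0xE9 = 11101001 → 3-byte char #5 = E9 9E BE.
Offset 18: leading byte 0xEF = 11101111 → 3-byte char #6 = EF BB 93.
Leading byte 0xEF = 11101111 matches 1110xxxx → 3-byte sequence.
Byte 1: 0xEF = 11101111, payload 1111 (4 bits).
Byte 2: 0xBB = 10111011 (10xxxxxx ✓), payload 111011.
Byte 3: 0x93 = 10010011 (10xxxxxx ✓), payload 010011.
Concatenate: 1111111011010011 = 0xFED3 (16 bits → U+FED3).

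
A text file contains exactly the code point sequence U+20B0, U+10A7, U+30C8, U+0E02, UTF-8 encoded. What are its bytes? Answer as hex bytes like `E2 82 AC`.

E2 82 B0 E1 82 A7 E3 83 88 E0 B8 82

U+20B0: 3-byte form → E2 82 B0.
U+10A7: 3-byte form → E1 82 A7.
U+30C8: 3-byte form → E3 83 88.
U+0E02: 3-byte form → E0 B8 82.
Concatenated (12 bytes): E2 82 B0 E1 82 A7 E3 83 88 E0 B8 82.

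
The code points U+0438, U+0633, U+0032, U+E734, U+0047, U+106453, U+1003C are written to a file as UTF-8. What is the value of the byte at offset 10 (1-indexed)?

0xF4

1-indexed offset 10 is 0-indexed offset 9.
U+0438 → 2-byte form D0 B8 at offsets 0–1.
U+0633 → 2-byte form D8 B3 at offsets 2–3.
U+0032 → 1-byte form 32 at offsets 4–4.
U+E734 → 3-byte form EE 9C B4 at offsets 5–7.
U+0047 → 1-byte form 47 at offsets 8–8.
U+106453 → 4-byte form F4 86 91 93 at offsets 9–12.
Offset 9 falls in char 6's range; it's byte 1 of F4 86 91 93 = 0xF4.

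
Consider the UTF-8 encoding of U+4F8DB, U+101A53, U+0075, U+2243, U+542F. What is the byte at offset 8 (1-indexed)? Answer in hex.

0x93

1-indexed offset 8 is 0-indexed offset 7.
U+4F8DB → 4-byte form F1 8F A3 9B at offsets 0–3.
U+101A53 → 4-byte form F4 81 A9 93 at offsets 4–7.
Offset 7 falls in char 2's range; it's byte 4 of F4 81 A9 93 = 0x93.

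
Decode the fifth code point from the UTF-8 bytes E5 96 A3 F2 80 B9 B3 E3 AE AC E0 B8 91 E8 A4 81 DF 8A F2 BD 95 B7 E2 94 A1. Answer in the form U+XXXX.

U+8901

Offset 0: leading byte 0xE5 = 11100101 → 3-byte char #1 = E5 96 A3.
Offset 3: leading byte 0xF2 = 11110010 → 4-byte char #2 = F2 80 B9 B3.
Offset 7: leading byte 0xE3 = 11100011 → 3-byte char #3 = E3 AE AC.
Offset 10: leading byte 0xE0 = 11100000 → 3-byte char #4 = E0 B8 91.
Offset 13: leading byte 0xE8 = 11101000 → 3-byte char #5 = E8 A4 81.
Leading byte 0xE8 = 11101000 matches 1110xxxx → 3-byte sequence.
Byte 1: 0xE8 = 11101000, payload 1000 (4 bits).
Byte 2: 0xA4 = 10100100 (10xxxxxx ✓), payload 100100.
Byte 3: 0x81 = 10000001 (10xxxxxx ✓), payload 000001.
Concatenate: 1000100100000001 = 0x8901 (16 bits → U+8901).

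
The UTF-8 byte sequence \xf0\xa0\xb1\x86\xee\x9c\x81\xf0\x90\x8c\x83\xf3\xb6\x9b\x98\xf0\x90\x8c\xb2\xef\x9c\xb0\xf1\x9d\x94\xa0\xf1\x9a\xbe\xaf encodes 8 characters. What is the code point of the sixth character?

Offset 0: leading byte 0xF0 = 11110000 → 4-byte char #1 = F0 A0 B1 86.
Offset 4: leading byte 0xEE = 11101110 → 3-byte char #2 = EE 9C 81.
Offset 7: leading byte 0xF0 = 11110000 → 4-byte char #3 = F0 90 8C 83.
Offset 11: leading byte 0xF3 = 11110011 → 4-byte char #4 = F3 B6 9B 98.
Offset 15: leading byte 0xF0 = 11110000 → 4-byte char #5 = F0 90 8C B2.
Offset 19: leading byte 0xEF = 11101111 → 3-byte char #6 = EF 9C B0.
Leading byte 0xEF = 11101111 matches 1110xxxx → 3-byte sequence.
Byte 1: 0xEF = 11101111, payload 1111 (4 bits).
Byte 2: 0x9C = 10011100 (10xxxxxx ✓), payload 011100.
Byte 3: 0xB0 = 10110000 (10xxxxxx ✓), payload 110000.
Concatenate: 1111011100110000 = 0xF730 (16 bits → U+F730).

U+F730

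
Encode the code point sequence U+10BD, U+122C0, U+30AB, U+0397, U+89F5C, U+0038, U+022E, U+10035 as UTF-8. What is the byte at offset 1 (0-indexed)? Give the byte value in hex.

U+10BD → 3-byte form E1 82 BD at offsets 0–2.
Offset 1 falls in char 1's range; it's byte 2 of E1 82 BD = 0x82.

0x82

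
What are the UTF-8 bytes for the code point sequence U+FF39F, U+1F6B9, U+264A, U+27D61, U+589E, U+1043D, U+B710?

U+FF39F: 4-byte form → F3 BF 8E 9F.
U+1F6B9: 4-byte form → F0 9F 9A B9.
U+264A: 3-byte form → E2 99 8A.
U+27D61: 4-byte form → F0 A7 B5 A1.
U+589E: 3-byte form → E5 A2 9E.
U+1043D: 4-byte form → F0 90 90 BD.
U+B710: 3-byte form → EB 9C 90.
Concatenated (25 bytes): F3 BF 8E 9F F0 9F 9A B9 E2 99 8A F0 A7 B5 A1 E5 A2 9E F0 90 90 BD EB 9C 90.

F3 BF 8E 9F F0 9F 9A B9 E2 99 8A F0 A7 B5 A1 E5 A2 9E F0 90 90 BD EB 9C 90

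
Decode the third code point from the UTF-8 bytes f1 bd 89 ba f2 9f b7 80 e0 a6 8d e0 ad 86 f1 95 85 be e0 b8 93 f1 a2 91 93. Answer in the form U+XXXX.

U+098D

Offset 0: leading byte 0xF1 = 11110001 → 4-byte char #1 = F1 BD 89 BA.
Offset 4: leading byte 0xF2 = 11110010 → 4-byte char #2 = F2 9F B7 80.
Offset 8: leading byte 0xE0 = 11100000 → 3-byte char #3 = E0 A6 8D.
Leading byte 0xE0 = 11100000 matches 1110xxxx → 3-byte sequence.
Byte 1: 0xE0 = 11100000, payload 0000 (4 bits).
Byte 2: 0xA6 = 10100110 (10xxxxxx ✓), payload 100110.
Byte 3: 0x8D = 10001101 (10xxxxxx ✓), payload 001101.
Concatenate: 0000100110001101 = 0x98D (16 bits → U+098D).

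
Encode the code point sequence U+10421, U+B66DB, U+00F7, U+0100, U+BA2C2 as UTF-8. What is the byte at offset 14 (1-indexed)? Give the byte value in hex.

0xBA

1-indexed offset 14 is 0-indexed offset 13.
U+10421 → 4-byte form F0 90 90 A1 at offsets 0–3.
U+B66DB → 4-byte form F2 B6 9B 9B at offsets 4–7.
U+00F7 → 2-byte form C3 B7 at offsets 8–9.
U+0100 → 2-byte form C4 80 at offsets 10–11.
U+BA2C2 → 4-byte form F2 BA 8B 82 at offsets 12–15.
Offset 13 falls in char 5's range; it's byte 2 of F2 BA 8B 82 = 0xBA.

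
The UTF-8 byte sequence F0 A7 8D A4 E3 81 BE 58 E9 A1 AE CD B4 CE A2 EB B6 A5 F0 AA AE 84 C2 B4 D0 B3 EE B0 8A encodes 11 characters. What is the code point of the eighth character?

U+2AB84

Offset 0: leading byte 0xF0 = 11110000 → 4-byte char #1 = F0 A7 8D A4.
Offset 4: leading byte 0xE3 = 11100011 → 3-byte char #2 = E3 81 BE.
Offset 7: leading byte 0x58 = 01011000 → 1-byte char #3 = 58.
Offset 8: leading byte 0xE9 = 11101001 → 3-byte char #4 = E9 A1 AE.
Offset 11: leading byte 0xCD = 11001101 → 2-byte char #5 = CD B4.
Offset 13: leading byte 0xCE = 11001110 → 2-byte char #6 = CE A2.
Offset 15: leading byte 0xEB = 11101011 → 3-byte char #7 = EB B6 A5.
Offset 18: leading byte 0xF0 = 11110000 → 4-byte char #8 = F0 AA AE 84.
Leading byte 0xF0 = 11110000 matches 11110xxx → 4-byte sequence.
Byte 1: 0xF0 = 11110000, payload 000 (3 bits).
Byte 2: 0xAA = 10101010 (10xxxxxx ✓), payload 101010.
Byte 3: 0xAE = 10101110 (10xxxxxx ✓), payload 101110.
Byte 4: 0x84 = 10000100 (10xxxxxx ✓), payload 000100.
Concatenate: 000101010101110000100 = 0x2AB84 (21 bits → U+2AB84).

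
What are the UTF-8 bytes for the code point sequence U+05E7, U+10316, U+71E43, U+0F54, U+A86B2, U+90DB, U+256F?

D7 A7 F0 90 8C 96 F1 B1 B9 83 E0 BD 94 F2 A8 9A B2 E9 83 9B E2 95 AF

U+05E7: 2-byte form → D7 A7.
U+10316: 4-byte form → F0 90 8C 96.
U+71E43: 4-byte form → F1 B1 B9 83.
U+0F54: 3-byte form → E0 BD 94.
U+A86B2: 4-byte form → F2 A8 9A B2.
U+90DB: 3-byte form → E9 83 9B.
U+256F: 3-byte form → E2 95 AF.
Concatenated (23 bytes): D7 A7 F0 90 8C 96 F1 B1 B9 83 E0 BD 94 F2 A8 9A B2 E9 83 9B E2 95 AF.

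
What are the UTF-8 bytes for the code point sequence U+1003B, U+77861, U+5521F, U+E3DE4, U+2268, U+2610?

U+1003B: 4-byte form → F0 90 80 BB.
U+77861: 4-byte form → F1 B7 A1 A1.
U+5521F: 4-byte form → F1 95 88 9F.
U+E3DE4: 4-byte form → F3 A3 B7 A4.
U+2268: 3-byte form → E2 89 A8.
U+2610: 3-byte form → E2 98 90.
Concatenated (22 bytes): F0 90 80 BB F1 B7 A1 A1 F1 95 88 9F F3 A3 B7 A4 E2 89 A8 E2 98 90.

F0 90 80 BB F1 B7 A1 A1 F1 95 88 9F F3 A3 B7 A4 E2 89 A8 E2 98 90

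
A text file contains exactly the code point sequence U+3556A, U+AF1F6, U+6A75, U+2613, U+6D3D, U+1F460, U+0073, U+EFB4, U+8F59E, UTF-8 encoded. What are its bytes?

U+3556A: 4-byte form → F0 B5 95 AA.
U+AF1F6: 4-byte form → F2 AF 87 B6.
U+6A75: 3-byte form → E6 A9 B5.
U+2613: 3-byte form → E2 98 93.
U+6D3D: 3-byte form → E6 B4 BD.
U+1F460: 4-byte form → F0 9F 91 A0.
U+0073: 1-byte form → 73.
U+EFB4: 3-byte form → EE BE B4.
U+8F59E: 4-byte form → F2 8F 96 9E.
Concatenated (29 bytes): F0 B5 95 AA F2 AF 87 B6 E6 A9 B5 E2 98 93 E6 B4 BD F0 9F 91 A0 73 EE BE B4 F2 8F 96 9E.

F0 B5 95 AA F2 AF 87 B6 E6 A9 B5 E2 98 93 E6 B4 BD F0 9F 91 A0 73 EE BE B4 F2 8F 96 9E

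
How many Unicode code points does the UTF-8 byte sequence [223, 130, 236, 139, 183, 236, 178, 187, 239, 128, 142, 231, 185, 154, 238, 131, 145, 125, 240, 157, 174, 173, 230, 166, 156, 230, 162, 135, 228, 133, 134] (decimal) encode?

Byte at offset 0: 0xDF = 11011111 → 2-byte char (#1). Advance 2.
Byte at offset 2: 0xEC = 11101100 → 3-byte char (#2). Advance 3.
Byte at offset 5: 0xEC = 11101100 → 3-byte char (#3). Advance 3.
Byte at offset 8: 0xEF = 11101111 → 3-byte char (#4). Advance 3.
Byte at offset 11: 0xE7 = 11100111 → 3-byte char (#5). Advance 3.
Byte at offset 14: 0xEE = 11101110 → 3-byte char (#6). Advance 3.
Byte at offset 17: 0x7D = 01111101 → 1-byte char (#7). Advance 1.
Byte at offset 18: 0xF0 = 11110000 → 4-byte char (#8). Advance 4.
Byte at offset 22: 0xE6 = 11100110 → 3-byte char (#9). Advance 3.
Byte at offset 25: 0xE6 = 11100110 → 3-byte char (#10). Advance 3.
Byte at offset 28: 0xE4 = 11100100 → 3-byte char (#11). Advance 3.
Reached end at offset 31 after 11 code points.

11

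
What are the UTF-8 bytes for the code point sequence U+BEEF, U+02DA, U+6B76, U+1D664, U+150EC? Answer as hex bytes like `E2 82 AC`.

EB BB AF CB 9A E6 AD B6 F0 9D 99 A4 F0 95 83 AC

U+BEEF: 3-byte form → EB BB AF.
U+02DA: 2-byte form → CB 9A.
U+6B76: 3-byte form → E6 AD B6.
U+1D664: 4-byte form → F0 9D 99 A4.
U+150EC: 4-byte form → F0 95 83 AC.
Concatenated (16 bytes): EB BB AF CB 9A E6 AD B6 F0 9D 99 A4 F0 95 83 AC.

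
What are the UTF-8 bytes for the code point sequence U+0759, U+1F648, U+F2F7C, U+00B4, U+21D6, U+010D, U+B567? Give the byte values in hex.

U+0759: 2-byte form → DD 99.
U+1F648: 4-byte form → F0 9F 99 88.
U+F2F7C: 4-byte form → F3 B2 BD BC.
U+00B4: 2-byte form → C2 B4.
U+21D6: 3-byte form → E2 87 96.
U+010D: 2-byte form → C4 8D.
U+B567: 3-byte form → EB 95 A7.
Concatenated (20 bytes): DD 99 F0 9F 99 88 F3 B2 BD BC C2 B4 E2 87 96 C4 8D EB 95 A7.

DD 99 F0 9F 99 88 F3 B2 BD BC C2 B4 E2 87 96 C4 8D EB 95 A7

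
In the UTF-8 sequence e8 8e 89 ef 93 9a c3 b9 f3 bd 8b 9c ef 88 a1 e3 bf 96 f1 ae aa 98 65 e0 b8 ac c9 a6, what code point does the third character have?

U+00F9

Offset 0: leading byte 0xE8 = 11101000 → 3-byte char #1 = E8 8E 89.
Offset 3: leading byte 0xEF = 11101111 → 3-byte char #2 = EF 93 9A.
Offset 6: leading byte 0xC3 = 11000011 → 2-byte char #3 = C3 B9.
Leading byte 0xC3 = 11000011 matches 110xxxxx → 2-byte sequence.
Byte 1: 0xC3 = 11000011, payload 00011 (5 bits).
Byte 2: 0xB9 = 10111001 (10xxxxxx ✓), payload 111001.
Concatenate: 00011111001 = 0xF9 (11 bits → U+00F9).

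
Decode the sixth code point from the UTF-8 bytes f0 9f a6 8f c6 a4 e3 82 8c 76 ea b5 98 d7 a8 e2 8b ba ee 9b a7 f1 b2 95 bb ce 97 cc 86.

Offset 0: leading byte 0xF0 = 11110000 → 4-byte char #1 = F0 9F A6 8F.
Offset 4: leading byte 0xC6 = 11000110 → 2-byte char #2 = C6 A4.
Offset 6: leading byte 0xE3 = 11100011 → 3-byte char #3 = E3 82 8C.
Offset 9: leading byte 0x76 = 01110110 → 1-byte char #4 = 76.
Offset 10: leading byte 0xEA = 11101010 → 3-byte char #5 = EA B5 98.
Offset 13: leading byte 0xD7 = 11010111 → 2-byte char #6 = D7 A8.
Leading byte 0xD7 = 11010111 matches 110xxxxx → 2-byte sequence.
Byte 1: 0xD7 = 11010111, payload 10111 (5 bits).
Byte 2: 0xA8 = 10101000 (10xxxxxx ✓), payload 101000.
Concatenate: 10111101000 = 0x5E8 (11 bits → U+05E8).

U+05E8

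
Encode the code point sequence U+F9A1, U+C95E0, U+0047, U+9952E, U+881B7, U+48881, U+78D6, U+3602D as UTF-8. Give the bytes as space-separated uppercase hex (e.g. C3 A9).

U+F9A1: 3-byte form → EF A6 A1.
U+C95E0: 4-byte form → F3 89 97 A0.
U+0047: 1-byte form → 47.
U+9952E: 4-byte form → F2 99 94 AE.
U+881B7: 4-byte form → F2 88 86 B7.
U+48881: 4-byte form → F1 88 A2 81.
U+78D6: 3-byte form → E7 A3 96.
U+3602D: 4-byte form → F0 B6 80 AD.
Concatenated (27 bytes): EF A6 A1 F3 89 97 A0 47 F2 99 94 AE F2 88 86 B7 F1 88 A2 81 E7 A3 96 F0 B6 80 AD.

EF A6 A1 F3 89 97 A0 47 F2 99 94 AE F2 88 86 B7 F1 88 A2 81 E7 A3 96 F0 B6 80 AD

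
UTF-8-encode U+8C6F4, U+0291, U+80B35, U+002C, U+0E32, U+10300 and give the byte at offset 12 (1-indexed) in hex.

0xE0

1-indexed offset 12 is 0-indexed offset 11.
U+8C6F4 → 4-byte form F2 8C 9B B4 at offsets 0–3.
U+0291 → 2-byte form CA 91 at offsets 4–5.
U+80B35 → 4-byte form F2 80 AC B5 at offsets 6–9.
U+002C → 1-byte form 2C at offsets 10–10.
U+0E32 → 3-byte form E0 B8 B2 at offsets 11–13.
Offset 11 falls in char 5's range; it's byte 1 of E0 B8 B2 = 0xE0.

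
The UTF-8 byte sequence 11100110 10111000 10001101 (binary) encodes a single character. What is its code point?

U+6E0D

Leading byte 0xE6 = 11100110 matches 1110xxxx → 3-byte sequence.
Byte 1: 0xE6 = 11100110, payload 0110 (4 bits).
Byte 2: 0xB8 = 10111000 (10xxxxxx ✓), payload 111000.
Byte 3: 0x8D = 10001101 (10xxxxxx ✓), payload 001101.
Concatenate: 0110111000001101 = 0x6E0D (16 bits → U+6E0D).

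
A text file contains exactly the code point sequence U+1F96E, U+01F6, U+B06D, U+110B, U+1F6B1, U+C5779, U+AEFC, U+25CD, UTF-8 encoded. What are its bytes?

U+1F96E: 4-byte form → F0 9F A5 AE.
U+01F6: 2-byte form → C7 B6.
U+B06D: 3-byte form → EB 81 AD.
U+110B: 3-byte form → E1 84 8B.
U+1F6B1: 4-byte form → F0 9F 9A B1.
U+C5779: 4-byte form → F3 85 9D B9.
U+AEFC: 3-byte form → EA BB BC.
U+25CD: 3-byte form → E2 97 8D.
Concatenated (26 bytes): F0 9F A5 AE C7 B6 EB 81 AD E1 84 8B F0 9F 9A B1 F3 85 9D B9 EA BB BC E2 97 8D.

F0 9F A5 AE C7 B6 EB 81 AD E1 84 8B F0 9F 9A B1 F3 85 9D B9 EA BB BC E2 97 8D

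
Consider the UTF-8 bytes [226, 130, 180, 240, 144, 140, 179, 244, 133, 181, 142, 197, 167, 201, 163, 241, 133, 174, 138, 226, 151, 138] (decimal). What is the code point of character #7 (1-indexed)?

Offset 0: leading byte 0xE2 = 11100010 → 3-byte char #1 = E2 82 B4.
Offset 3: leading byte 0xF0 = 11110000 → 4-byte char #2 = F0 90 8C B3.
Offset 7: leading byte 0xF4 = 11110100 → 4-byte char #3 = F4 85 B5 8E.
Offset 11: leading byte 0xC5 = 11000101 → 2-byte char #4 = C5 A7.
Offset 13: leading byte 0xC9 = 11001001 → 2-byte char #5 = C9 A3.
Offset 15: leading byte 0xF1 = 11110001 → 4-byte char #6 = F1 85 AE 8A.
Offset 19: leading byte 0xE2 = 11100010 → 3-byte char #7 = E2 97 8A.
Leading byte 0xE2 = 11100010 matches 1110xxxx → 3-byte sequence.
Byte 1: 0xE2 = 11100010, payload 0010 (4 bits).
Byte 2: 0x97 = 10010111 (10xxxxxx ✓), payload 010111.
Byte 3: 0x8A = 10001010 (10xxxxxx ✓), payload 001010.
Concatenate: 0010010111001010 = 0x25CA (16 bits → U+25CA).

U+25CA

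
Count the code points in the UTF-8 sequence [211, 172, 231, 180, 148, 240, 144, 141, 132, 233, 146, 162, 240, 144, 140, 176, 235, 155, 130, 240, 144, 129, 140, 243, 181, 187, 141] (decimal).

8

Byte at offset 0: 0xD3 = 11010011 → 2-byte char (#1). Advance 2.
Byte at offset 2: 0xE7 = 11100111 → 3-byte char (#2). Advance 3.
Byte at offset 5: 0xF0 = 11110000 → 4-byte char (#3). Advance 4.
Byte at offset 9: 0xE9 = 11101001 → 3-byte char (#4). Advance 3.
Byte at offset 12: 0xF0 = 11110000 → 4-byte char (#5). Advance 4.
Byte at offset 16: 0xEB = 11101011 → 3-byte char (#6). Advance 3.
Byte at offset 19: 0xF0 = 11110000 → 4-byte char (#7). Advance 4.
Byte at offset 23: 0xF3 = 11110011 → 4-byte char (#8). Advance 4.
Reached end at offset 27 after 8 code points.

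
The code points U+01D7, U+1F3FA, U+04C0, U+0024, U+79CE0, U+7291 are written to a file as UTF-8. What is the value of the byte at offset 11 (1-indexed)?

0xB9

1-indexed offset 11 is 0-indexed offset 10.
U+01D7 → 2-byte form C7 97 at offsets 0–1.
U+1F3FA → 4-byte form F0 9F 8F BA at offsets 2–5.
U+04C0 → 2-byte form D3 80 at offsets 6–7.
U+0024 → 1-byte form 24 at offsets 8–8.
U+79CE0 → 4-byte form F1 B9 B3 A0 at offsets 9–12.
Offset 10 falls in char 5's range; it's byte 2 of F1 B9 B3 A0 = 0xB9.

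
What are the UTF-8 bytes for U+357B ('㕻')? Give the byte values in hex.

U+357B = 0x357B = 13691 decimal. In range U+0800–U+FFFF → 3-byte form: 1110xxxx 10xxxxxx 10xxxxxx.
Binary (16 bits): 0011010101111011.
Split 4+6+6: 0011 | 010101 | 111011.
Byte 1: 11100011 = 0xE3.
Byte 2: 10010101 = 0x95.
Byte 3: 10111011 = 0xBB.

E3 95 BB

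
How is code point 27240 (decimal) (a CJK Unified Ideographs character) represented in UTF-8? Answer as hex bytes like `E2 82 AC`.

E6 A9 A8

U+6A68 = 0x6A68 = 27240 decimal. In range U+0800–U+FFFF → 3-byte form: 1110xxxx 10xxxxxx 10xxxxxx.
Binary (16 bits): 0110101001101000.
Split 4+6+6: 0110 | 101001 | 101000.
Byte 1: 11100110 = 0xE6.
Byte 2: 10101001 = 0xA9.
Byte 3: 10101000 = 0xA8.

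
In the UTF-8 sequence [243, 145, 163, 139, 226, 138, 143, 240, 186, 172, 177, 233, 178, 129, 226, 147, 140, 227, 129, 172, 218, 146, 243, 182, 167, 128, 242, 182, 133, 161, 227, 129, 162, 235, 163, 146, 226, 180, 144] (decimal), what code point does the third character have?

U+3AB31

Offset 0: leading byte 0xF3 = 11110011 → 4-byte char #1 = F3 91 A3 8B.
Offset 4: leading byte 0xE2 = 11100010 → 3-byte char #2 = E2 8A 8F.
Offset 7: leading byte 0xF0 = 11110000 → 4-byte char #3 = F0 BA AC B1.
Leading byte 0xF0 = 11110000 matches 11110xxx → 4-byte sequence.
Byte 1: 0xF0 = 11110000, payload 000 (3 bits).
Byte 2: 0xBA = 10111010 (10xxxxxx ✓), payload 111010.
Byte 3: 0xAC = 10101100 (10xxxxxx ✓), payload 101100.
Byte 4: 0xB1 = 10110001 (10xxxxxx ✓), payload 110001.
Concatenate: 000111010101100110001 = 0x3AB31 (21 bits → U+3AB31).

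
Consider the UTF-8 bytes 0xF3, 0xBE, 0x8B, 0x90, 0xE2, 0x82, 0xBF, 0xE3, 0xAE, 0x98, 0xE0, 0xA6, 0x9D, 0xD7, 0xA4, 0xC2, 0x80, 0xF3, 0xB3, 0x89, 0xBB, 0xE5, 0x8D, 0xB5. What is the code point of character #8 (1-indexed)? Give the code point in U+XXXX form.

Offset 0: leading byte 0xF3 = 11110011 → 4-byte char #1 = F3 BE 8B 90.
Offset 4: leading byte 0xE2 = 11100010 → 3-byte char #2 = E2 82 BF.
Offset 7: leading byte 0xE3 = 11100011 → 3-byte char #3 = E3 AE 98.
Offset 10: leading byte 0xE0 = 11100000 → 3-byte char #4 = E0 A6 9D.
Offset 13: leading byte 0xD7 = 11010111 → 2-byte char #5 = D7 A4.
Offset 15: leading byte 0xC2 = 11000010 → 2-byte char #6 = C2 80.
Offset 17: leading byte 0xF3 = 11110011 → 4-byte char #7 = F3 B3 89 BB.
Offset 21: leading byte 0xE5 = 11100101 → 3-byte char #8 = E5 8D B5.
Leading byte 0xE5 = 11100101 matches 1110xxxx → 3-byte sequence.
Byte 1: 0xE5 = 11100101, payload 0101 (4 bits).
Byte 2: 0x8D = 10001101 (10xxxxxx ✓), payload 001101.
Byte 3: 0xB5 = 10110101 (10xxxxxx ✓), payload 110101.
Concatenate: 0101001101110101 = 0x5375 (16 bits → U+5375).

U+5375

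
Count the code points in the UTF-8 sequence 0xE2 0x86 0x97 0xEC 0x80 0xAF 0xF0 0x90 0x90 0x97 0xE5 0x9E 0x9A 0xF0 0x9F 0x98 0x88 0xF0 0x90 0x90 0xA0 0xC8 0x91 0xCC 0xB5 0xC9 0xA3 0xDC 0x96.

Byte at offset 0: 0xE2 = 11100010 → 3-byte char (#1). Advance 3.
Byte at offset 3: 0xEC = 11101100 → 3-byte char (#2). Advance 3.
Byte at offset 6: 0xF0 = 11110000 → 4-byte char (#3). Advance 4.
Byte at offset 10: 0xE5 = 11100101 → 3-byte char (#4). Advance 3.
Byte at offset 13: 0xF0 = 11110000 → 4-byte char (#5). Advance 4.
Byte at offset 17: 0xF0 = 11110000 → 4-byte char (#6). Advance 4.
Byte at offset 21: 0xC8 = 11001000 → 2-byte char (#7). Advance 2.
Byte at offset 23: 0xCC = 11001100 → 2-byte char (#8). Advance 2.
Byte at offset 25: 0xC9 = 11001001 → 2-byte char (#9). Advance 2.
Byte at offset 27: 0xDC = 11011100 → 2-byte char (#10). Advance 2.
Reached end at offset 29 after 10 code points.

10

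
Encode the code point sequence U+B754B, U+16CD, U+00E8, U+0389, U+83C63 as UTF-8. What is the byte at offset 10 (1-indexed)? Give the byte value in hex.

1-indexed offset 10 is 0-indexed offset 9.
U+B754B → 4-byte form F2 B7 95 8B at offsets 0–3.
U+16CD → 3-byte form E1 9B 8D at offsets 4–6.
U+00E8 → 2-byte form C3 A8 at offsets 7–8.
U+0389 → 2-byte form CE 89 at offsets 9–10.
Offset 9 falls in char 4's range; it's byte 1 of CE 89 = 0xCE.

0xCE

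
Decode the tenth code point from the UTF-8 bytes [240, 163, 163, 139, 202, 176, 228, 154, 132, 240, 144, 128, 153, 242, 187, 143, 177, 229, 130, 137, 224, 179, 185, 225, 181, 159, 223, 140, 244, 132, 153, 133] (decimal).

Offset 0: leading byte 0xF0 = 11110000 → 4-byte char #1 = F0 A3 A3 8B.
Offset 4: leading byte 0xCA = 11001010 → 2-byte char #2 = CA B0.
Offset 6: leading byte 0xE4 = 11100100 → 3-byte char #3 = E4 9A 84.
Offset 9: leading byte 0xF0 = 11110000 → 4-byte char #4 = F0 90 80 99.
Offset 13: leading byte 0xF2 = 11110010 → 4-byte char #5 = F2 BB 8F B1.
Offset 17: leading byte 0xE5 = 11100101 → 3-byte char #6 = E5 82 89.
Offset 20: leading byte 0xE0 = 11100000 → 3-byte char #7 = E0 B3 B9.
Offset 23: leading byte 0xE1 = 11100001 → 3-byte char #8 = E1 B5 9F.
Offset 26: leading byte 0xDF = 11011111 → 2-byte char #9 = DF 8C.
Offset 28: leading byte 0xF4 = 11110100 → 4-byte char #10 = F4 84 99 85.
Leading byte 0xF4 = 11110100 matches 11110xxx → 4-byte sequence.
Byte 1: 0xF4 = 11110100, payload 100 (3 bits).
Byte 2: 0x84 = 10000100 (10xxxxxx ✓), payload 000100.
Byte 3: 0x99 = 10011001 (10xxxxxx ✓), payload 011001.
Byte 4: 0x85 = 10000101 (10xxxxxx ✓), payload 000101.
Concatenate: 100000100011001000101 = 0x104645 (21 bits → U+104645).

U+104645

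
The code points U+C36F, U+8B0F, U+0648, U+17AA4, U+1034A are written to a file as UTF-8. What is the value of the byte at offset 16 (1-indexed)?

0x8A

1-indexed offset 16 is 0-indexed offset 15.
U+C36F → 3-byte form EC 8D AF at offsets 0–2.
U+8B0F → 3-byte form E8 AC 8F at offsets 3–5.
U+0648 → 2-byte form D9 88 at offsets 6–7.
U+17AA4 → 4-byte form F0 97 AA A4 at offsets 8–11.
U+1034A → 4-byte form F0 90 8D 8A at offsets 12–15.
Offset 15 falls in char 5's range; it's byte 4 of F0 90 8D 8A = 0x8A.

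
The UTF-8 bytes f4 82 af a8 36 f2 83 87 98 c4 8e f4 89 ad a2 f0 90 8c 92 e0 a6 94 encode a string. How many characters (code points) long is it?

7

Byte at offset 0: 0xF4 = 11110100 → 4-byte char (#1). Advance 4.
Byte at offset 4: 0x36 = 00110110 → 1-byte char (#2). Advance 1.
Byte at offset 5: 0xF2 = 11110010 → 4-byte char (#3). Advance 4.
Byte at offset 9: 0xC4 = 11000100 → 2-byte char (#4). Advance 2.
Byte at offset 11: 0xF4 = 11110100 → 4-byte char (#5). Advance 4.
Byte at offset 15: 0xF0 = 11110000 → 4-byte char (#6). Advance 4.
Byte at offset 19: 0xE0 = 11100000 → 3-byte char (#7). Advance 3.
Reached end at offset 22 after 7 code points.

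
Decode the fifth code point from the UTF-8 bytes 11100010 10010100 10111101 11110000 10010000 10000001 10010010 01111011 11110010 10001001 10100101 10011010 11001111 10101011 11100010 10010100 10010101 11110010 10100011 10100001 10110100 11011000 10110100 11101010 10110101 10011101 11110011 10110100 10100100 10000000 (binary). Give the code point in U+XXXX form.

U+03EB

Offset 0: leading byte 0xE2 = 11100010 → 3-byte char #1 = E2 94 BD.
Offset 3: leading byte 0xF0 = 11110000 → 4-byte char #2 = F0 90 81 92.
Offset 7: leading byte 0x7B = 01111011 → 1-byte char #3 = 7B.
Offset 8: leading byte 0xF2 = 11110010 → 4-byte char #4 = F2 89 A5 9A.
Offset 12: leading byte 0xCF = 11001111 → 2-byte char #5 = CF AB.
Leading byte 0xCF = 11001111 matches 110xxxxx → 2-byte sequence.
Byte 1: 0xCF = 11001111, payload 01111 (5 bits).
Byte 2: 0xAB = 10101011 (10xxxxxx ✓), payload 101011.
Concatenate: 01111101011 = 0x3EB (11 bits → U+03EB).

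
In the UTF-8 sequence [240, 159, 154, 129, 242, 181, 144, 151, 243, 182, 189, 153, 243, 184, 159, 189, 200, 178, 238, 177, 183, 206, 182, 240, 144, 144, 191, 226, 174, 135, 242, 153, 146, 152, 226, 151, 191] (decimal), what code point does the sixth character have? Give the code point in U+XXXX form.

U+EC77

Offset 0: leading byte 0xF0 = 11110000 → 4-byte char #1 = F0 9F 9A 81.
Offset 4: leading byte 0xF2 = 11110010 → 4-byte char #2 = F2 B5 90 97.
Offset 8: leading byte 0xF3 = 11110011 → 4-byte char #3 = F3 B6 BD 99.
Offset 12: leading byte 0xF3 = 11110011 → 4-byte char #4 = F3 B8 9F BD.
Offset 16: leading byte 0xC8 = 11001000 → 2-byte char #5 = C8 B2.
Offset 18: leading byte 0xEE = 11101110 → 3-byte char #6 = EE B1 B7.
Leading byte 0xEE = 11101110 matches 1110xxxx → 3-byte sequence.
Byte 1: 0xEE = 11101110, payload 1110 (4 bits).
Byte 2: 0xB1 = 10110001 (10xxxxxx ✓), payload 110001.
Byte 3: 0xB7 = 10110111 (10xxxxxx ✓), payload 110111.
Concatenate: 1110110001110111 = 0xEC77 (16 bits → U+EC77).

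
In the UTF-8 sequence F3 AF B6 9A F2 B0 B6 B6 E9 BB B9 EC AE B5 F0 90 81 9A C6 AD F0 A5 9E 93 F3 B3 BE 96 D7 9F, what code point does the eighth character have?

U+F3F96

Offset 0: leading byte 0xF3 = 11110011 → 4-byte char #1 = F3 AF B6 9A.
Offset 4: leading byte 0xF2 = 11110010 → 4-byte char #2 = F2 B0 B6 B6.
Offset 8: leading byte 0xE9 = 11101001 → 3-byte char #3 = E9 BB B9.
Offset 11: leading byte 0xEC = 11101100 → 3-byte char #4 = EC AE B5.
Offset 14: leading byte 0xF0 = 11110000 → 4-byte char #5 = F0 90 81 9A.
Offset 18: leading byte 0xC6 = 11000110 → 2-byte char #6 = C6 AD.
Offset 20: leading byte 0xF0 = 11110000 → 4-byte char #7 = F0 A5 9E 93.
Offset 24: leading byte 0xF3 = 11110011 → 4-byte char #8 = F3 B3 BE 96.
Leading byte 0xF3 = 11110011 matches 11110xxx → 4-byte sequence.
Byte 1: 0xF3 = 11110011, payload 011 (3 bits).
Byte 2: 0xB3 = 10110011 (10xxxxxx ✓), payload 110011.
Byte 3: 0xBE = 10111110 (10xxxxxx ✓), payload 111110.
Byte 4: 0x96 = 10010110 (10xxxxxx ✓), payload 010110.
Concatenate: 011110011111110010110 = 0xF3F96 (21 bits → U+F3F96).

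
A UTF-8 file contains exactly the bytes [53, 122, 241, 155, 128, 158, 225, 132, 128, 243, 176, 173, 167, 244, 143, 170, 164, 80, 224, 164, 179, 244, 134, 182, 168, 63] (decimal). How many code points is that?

10

Byte at offset 0: 0x35 = 00110101 → 1-byte char (#1). Advance 1.
Byte at offset 1: 0x7A = 01111010 → 1-byte char (#2). Advance 1.
Byte at offset 2: 0xF1 = 11110001 → 4-byte char (#3). Advance 4.
Byte at offset 6: 0xE1 = 11100001 → 3-byte char (#4). Advance 3.
Byte at offset 9: 0xF3 = 11110011 → 4-byte char (#5). Advance 4.
Byte at offset 13: 0xF4 = 11110100 → 4-byte char (#6). Advance 4.
Byte at offset 17: 0x50 = 01010000 → 1-byte char (#7). Advance 1.
Byte at offset 18: 0xE0 = 11100000 → 3-byte char (#8). Advance 3.
Byte at offset 21: 0xF4 = 11110100 → 4-byte char (#9). Advance 4.
Byte at offset 25: 0x3F = 00111111 → 1-byte char (#10). Advance 1.
Reached end at offset 26 after 10 code points.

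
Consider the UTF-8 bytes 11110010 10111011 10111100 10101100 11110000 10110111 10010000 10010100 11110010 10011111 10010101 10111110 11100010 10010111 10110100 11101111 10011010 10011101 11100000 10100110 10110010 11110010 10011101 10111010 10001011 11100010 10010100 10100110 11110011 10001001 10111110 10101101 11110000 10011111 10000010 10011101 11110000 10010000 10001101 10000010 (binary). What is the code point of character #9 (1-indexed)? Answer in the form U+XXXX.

U+C9FAD

Offset 0: leading byte 0xF2 = 11110010 → 4-byte char #1 = F2 BB BC AC.
Offset 4: leading byte 0xF0 = 11110000 → 4-byte char #2 = F0 B7 90 94.
Offset 8: leading byte 0xF2 = 11110010 → 4-byte char #3 = F2 9F 95 BE.
Offset 12: leading byte 0xE2 = 11100010 → 3-byte char #4 = E2 97 B4.
Offset 15: leading byte 0xEF = 11101111 → 3-byte char #5 = EF 9A 9D.
Offset 18: leading byte 0xE0 = 11100000 → 3-byte char #6 = E0 A6 B2.
Offset 21: leading byte 0xF2 = 11110010 → 4-byte char #7 = F2 9D BA 8B.
Offset 25: leading byte 0xE2 = 11100010 → 3-byte char #8 = E2 94 A6.
Offset 28: leading byte 0xF3 = 11110011 → 4-byte char #9 = F3 89 BE AD.
Leading byte 0xF3 = 11110011 matches 11110xxx → 4-byte sequence.
Byte 1: 0xF3 = 11110011, payload 011 (3 bits).
Byte 2: 0x89 = 10001001 (10xxxxxx ✓), payload 001001.
Byte 3: 0xBE = 10111110 (10xxxxxx ✓), payload 111110.
Byte 4: 0xAD = 10101101 (10xxxxxx ✓), payload 101101.
Concatenate: 011001001111110101101 = 0xC9FAD (21 bits → U+C9FAD).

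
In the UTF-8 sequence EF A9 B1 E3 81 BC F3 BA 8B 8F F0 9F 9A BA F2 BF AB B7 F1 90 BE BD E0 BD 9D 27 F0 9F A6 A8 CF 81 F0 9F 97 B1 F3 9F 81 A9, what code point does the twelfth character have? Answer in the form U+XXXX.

U+DF069

Offset 0: leading byte 0xEF = 11101111 → 3-byte char #1 = EF A9 B1.
Offset 3: leading byte 0xE3 = 11100011 → 3-byte char #2 = E3 81 BC.
Offset 6: leading byte 0xF3 = 11110011 → 4-byte char #3 = F3 BA 8B 8F.
Offset 10: leading byte 0xF0 = 11110000 → 4-byte char #4 = F0 9F 9A BA.
Offset 14: leading byte 0xF2 = 11110010 → 4-byte char #5 = F2 BF AB B7.
Offset 18: leading byte 0xF1 = 11110001 → 4-byte char #6 = F1 90 BE BD.
Offset 22: leading byte 0xE0 = 11100000 → 3-byte char #7 = E0 BD 9D.
Offset 25: leading byte 0x27 = 00100111 → 1-byte char #8 = 27.
Offset 26: leading byte 0xF0 = 11110000 → 4-byte char #9 = F0 9F A6 A8.
Offset 30: leading byte 0xCF = 11001111 → 2-byte char #10 = CF 81.
Offset 32: leading byte 0xF0 = 11110000 → 4-byte char #11 = F0 9F 97 B1.
Offset 36: leading byte 0xF3 = 11110011 → 4-byte char #12 = F3 9F 81 A9.
Leading byte 0xF3 = 11110011 matches 11110xxx → 4-byte sequence.
Byte 1: 0xF3 = 11110011, payload 011 (3 bits).
Byte 2: 0x9F = 10011111 (10xxxxxx ✓), payload 011111.
Byte 3: 0x81 = 10000001 (10xxxxxx ✓), payload 000001.
Byte 4: 0xA9 = 10101001 (10xxxxxx ✓), payload 101001.
Concatenate: 011011111000001101001 = 0xDF069 (21 bits → U+DF069).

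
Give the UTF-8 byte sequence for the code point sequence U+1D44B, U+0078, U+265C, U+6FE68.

U+1D44B: 4-byte form → F0 9D 91 8B.
U+0078: 1-byte form → 78.
U+265C: 3-byte form → E2 99 9C.
U+6FE68: 4-byte form → F1 AF B9 A8.
Concatenated (12 bytes): F0 9D 91 8B 78 E2 99 9C F1 AF B9 A8.

F0 9D 91 8B 78 E2 99 9C F1 AF B9 A8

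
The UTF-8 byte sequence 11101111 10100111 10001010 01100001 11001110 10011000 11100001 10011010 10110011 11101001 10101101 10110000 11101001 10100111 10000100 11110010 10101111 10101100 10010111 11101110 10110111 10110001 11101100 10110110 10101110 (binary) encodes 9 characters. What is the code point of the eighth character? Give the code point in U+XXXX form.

Offset 0: leading byte 0xEF = 11101111 → 3-byte char #1 = EF A7 8A.
Offset 3: leading byte 0x61 = 01100001 → 1-byte char #2 = 61.
Offset 4: leading byte 0xCE = 11001110 → 2-byte char #3 = CE 98.
Offset 6: leading byte 0xE1 = 11100001 → 3-byte char #4 = E1 9A B3.
Offset 9: leading byte 0xE9 = 11101001 → 3-byte char #5 = E9 AD B0.
Offset 12: leading byte 0xE9 = 11101001 → 3-byte char #6 = E9 A7 84.
Offset 15: leading byte 0xF2 = 11110010 → 4-byte char #7 = F2 AF AC 97.
Offset 19: leading byte 0xEE = 11101110 → 3-byte char #8 = EE B7 B1.
Leading byte 0xEE = 11101110 matches 1110xxxx → 3-byte sequence.
Byte 1: 0xEE = 11101110, payload 1110 (4 bits).
Byte 2: 0xB7 = 10110111 (10xxxxxx ✓), payload 110111.
Byte 3: 0xB1 = 10110001 (10xxxxxx ✓), payload 110001.
Concatenate: 1110110111110001 = 0xEDF1 (16 bits → U+EDF1).

U+EDF1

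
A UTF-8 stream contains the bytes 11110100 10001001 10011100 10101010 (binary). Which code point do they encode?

U+10972A

Leading byte 0xF4 = 11110100 matches 11110xxx → 4-byte sequence.
Byte 1: 0xF4 = 11110100, payload 100 (3 bits).
Byte 2: 0x89 = 10001001 (10xxxxxx ✓), payload 001001.
Byte 3: 0x9C = 10011100 (10xxxxxx ✓), payload 011100.
Byte 4: 0xAA = 10101010 (10xxxxxx ✓), payload 101010.
Concatenate: 100001001011100101010 = 0x10972A (21 bits → U+10972A).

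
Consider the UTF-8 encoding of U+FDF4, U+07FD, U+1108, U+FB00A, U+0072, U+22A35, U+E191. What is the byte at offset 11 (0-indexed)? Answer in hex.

U+FDF4 → 3-byte form EF B7 B4 at offsets 0–2.
U+07FD → 2-byte form DF BD at offsets 3–4.
U+1108 → 3-byte form E1 84 88 at offsets 5–7.
U+FB00A → 4-byte form F3 BB 80 8A at offsets 8–11.
Offset 11 falls in char 4's range; it's byte 4 of F3 BB 80 8A = 0x8A.

0x8A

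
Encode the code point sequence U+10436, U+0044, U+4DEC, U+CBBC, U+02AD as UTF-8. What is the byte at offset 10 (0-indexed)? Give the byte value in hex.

U+10436 → 4-byte form F0 90 90 B6 at offsets 0–3.
U+0044 → 1-byte form 44 at offsets 4–4.
U+4DEC → 3-byte form E4 B7 AC at offsets 5–7.
U+CBBC → 3-byte form EC AE BC at offsets 8–10.
Offset 10 falls in char 4's range; it's byte 3 of EC AE BC = 0xBC.

0xBC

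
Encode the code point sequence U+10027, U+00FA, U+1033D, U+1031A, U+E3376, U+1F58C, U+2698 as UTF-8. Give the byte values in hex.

U+10027: 4-byte form → F0 90 80 A7.
U+00FA: 2-byte form → C3 BA.
U+1033D: 4-byte form → F0 90 8C BD.
U+1031A: 4-byte form → F0 90 8C 9A.
U+E3376: 4-byte form → F3 A3 8D B6.
U+1F58C: 4-byte form → F0 9F 96 8C.
U+2698: 3-byte form → E2 9A 98.
Concatenated (25 bytes): F0 90 80 A7 C3 BA F0 90 8C BD F0 90 8C 9A F3 A3 8D B6 F0 9F 96 8C E2 9A 98.

F0 90 80 A7 C3 BA F0 90 8C BD F0 90 8C 9A F3 A3 8D B6 F0 9F 96 8C E2 9A 98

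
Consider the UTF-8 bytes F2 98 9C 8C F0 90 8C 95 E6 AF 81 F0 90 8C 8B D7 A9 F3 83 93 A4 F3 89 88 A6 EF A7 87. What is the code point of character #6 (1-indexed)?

Offset 0: leading byte 0xF2 = 11110010 → 4-byte char #1 = F2 98 9C 8C.
Offset 4: leading byte 0xF0 = 11110000 → 4-byte char #2 = F0 90 8C 95.
Offset 8: leading byte 0xE6 = 11100110 → 3-byte char #3 = E6 AF 81.
Offset 11: leading byte 0xF0 = 11110000 → 4-byte char #4 = F0 90 8C 8B.
Offset 15: leading byte 0xD7 = 11010111 → 2-byte char #5 = D7 A9.
Offset 17: leading byte 0xF3 = 11110011 → 4-byte char #6 = F3 83 93 A4.
Leading byte 0xF3 = 11110011 matches 11110xxx → 4-byte sequence.
Byte 1: 0xF3 = 11110011, payload 011 (3 bits).
Byte 2: 0x83 = 10000011 (10xxxxxx ✓), payload 000011.
Byte 3: 0x93 = 10010011 (10xxxxxx ✓), payload 010011.
Byte 4: 0xA4 = 10100100 (10xxxxxx ✓), payload 100100.
Concatenate: 011000011010011100100 = 0xC34E4 (21 bits → U+C34E4).

U+C34E4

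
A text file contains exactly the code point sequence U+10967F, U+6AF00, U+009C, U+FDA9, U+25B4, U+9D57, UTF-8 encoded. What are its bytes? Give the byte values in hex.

U+10967F: 4-byte form → F4 89 99 BF.
U+6AF00: 4-byte form → F1 AA BC 80.
U+009C: 2-byte form → C2 9C.
U+FDA9: 3-byte form → EF B6 A9.
U+25B4: 3-byte form → E2 96 B4.
U+9D57: 3-byte form → E9 B5 97.
Concatenated (19 bytes): F4 89 99 BF F1 AA BC 80 C2 9C EF B6 A9 E2 96 B4 E9 B5 97.

F4 89 99 BF F1 AA BC 80 C2 9C EF B6 A9 E2 96 B4 E9 B5 97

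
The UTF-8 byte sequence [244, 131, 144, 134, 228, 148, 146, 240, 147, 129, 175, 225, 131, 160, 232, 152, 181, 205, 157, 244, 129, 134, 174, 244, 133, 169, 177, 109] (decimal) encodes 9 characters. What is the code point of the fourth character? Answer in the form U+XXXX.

Offset 0: leading byte 0xF4 = 11110100 → 4-byte char #1 = F4 83 90 86.
Offset 4: leading byte 0xE4 = 11100100 → 3-byte char #2 = E4 94 92.
Offset 7: leading byte 0xF0 = 11110000 → 4-byte char #3 = F0 93 81 AF.
Offset 11: leading byte 0xE1 = 11100001 → 3-byte char #4 = E1 83 A0.
Leading byte 0xE1 = 11100001 matches 1110xxxx → 3-byte sequence.
Byte 1: 0xE1 = 11100001, payload 0001 (4 bits).
Byte 2: 0x83 = 10000011 (10xxxxxx ✓), payload 000011.
Byte 3: 0xA0 = 10100000 (10xxxxxx ✓), payload 100000.
Concatenate: 0001000011100000 = 0x10E0 (16 bits → U+10E0).

U+10E0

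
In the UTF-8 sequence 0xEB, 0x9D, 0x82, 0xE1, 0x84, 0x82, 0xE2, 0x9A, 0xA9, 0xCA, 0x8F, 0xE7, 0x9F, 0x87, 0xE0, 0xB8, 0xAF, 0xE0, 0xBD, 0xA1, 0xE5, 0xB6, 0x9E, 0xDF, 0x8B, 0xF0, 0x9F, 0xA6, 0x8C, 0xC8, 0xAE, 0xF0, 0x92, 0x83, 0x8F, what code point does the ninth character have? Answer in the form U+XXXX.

U+07CB

Offset 0: leading byte 0xEB = 11101011 → 3-byte char #1 = EB 9D 82.
Offset 3: leading byte 0xE1 = 11100001 → 3-byte char #2 = E1 84 82.
Offset 6: leading byte 0xE2 = 11100010 → 3-byte char #3 = E2 9A A9.
Offset 9: leading byte 0xCA = 11001010 → 2-byte char #4 = CA 8F.
Offset 11: leading byte 0xE7 = 11100111 → 3-byte char #5 = E7 9F 87.
Offset 14: leading byte 0xE0 = 11100000 → 3-byte char #6 = E0 B8 AF.
Offset 17: leading byte 0xE0 = 11100000 → 3-byte char #7 = E0 BD A1.
Offset 20: leading byte 0xE5 = 11100101 → 3-byte char #8 = E5 B6 9E.
Offset 23: leading byte 0xDF = 11011111 → 2-byte char #9 = DF 8B.
Leading byte 0xDF = 11011111 matches 110xxxxx → 2-byte sequence.
Byte 1: 0xDF = 11011111, payload 11111 (5 bits).
Byte 2: 0x8B = 10001011 (10xxxxxx ✓), payload 001011.
Concatenate: 11111001011 = 0x7CB (11 bits → U+07CB).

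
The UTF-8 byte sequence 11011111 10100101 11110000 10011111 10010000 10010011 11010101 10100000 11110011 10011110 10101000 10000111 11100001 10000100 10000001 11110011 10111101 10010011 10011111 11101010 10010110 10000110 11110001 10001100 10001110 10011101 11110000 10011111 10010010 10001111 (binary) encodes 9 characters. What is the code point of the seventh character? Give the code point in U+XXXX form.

Offset 0: leading byte 0xDF = 11011111 → 2-byte char #1 = DF A5.
Offset 2: leading byte 0xF0 = 11110000 → 4-byte char #2 = F0 9F 90 93.
Offset 6: leading byte 0xD5 = 11010101 → 2-byte char #3 = D5 A0.
Offset 8: leading byte 0xF3 = 11110011 → 4-byte char #4 = F3 9E A8 87.
Offset 12: leading byte 0xE1 = 11100001 → 3-byte char #5 = E1 84 81.
Offset 15: leading byte 0xF3 = 11110011 → 4-byte char #6 = F3 BD 93 9F.
Offset 19: leading byte 0xEA = 11101010 → 3-byte char #7 = EA 96 86.
Leading byte 0xEA = 11101010 matches 1110xxxx → 3-byte sequence.
Byte 1: 0xEA = 11101010, payload 1010 (4 bits).
Byte 2: 0x96 = 10010110 (10xxxxxx ✓), payload 010110.
Byte 3: 0x86 = 10000110 (10xxxxxx ✓), payload 000110.
Concatenate: 1010010110000110 = 0xA586 (16 bits → U+A586).

U+A586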